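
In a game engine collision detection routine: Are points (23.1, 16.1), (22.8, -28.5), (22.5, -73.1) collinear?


Cross product: (22.8-23.1)*((-73.1)-16.1) - ((-28.5)-16.1)*(22.5-23.1)
= 0

Yes, collinear


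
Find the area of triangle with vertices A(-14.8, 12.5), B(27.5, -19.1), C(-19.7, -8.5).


Area = |x_A(y_B-y_C) + x_B(y_C-y_A) + x_C(y_A-y_B)|/2
= |156.88 + (-577.5) + (-622.52)|/2
= 1043.14/2 = 521.57

521.57


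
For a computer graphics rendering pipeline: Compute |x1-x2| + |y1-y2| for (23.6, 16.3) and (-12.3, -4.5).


|23.6-(-12.3)| + |16.3-(-4.5)| = 35.9 + 20.8 = 56.7

56.7


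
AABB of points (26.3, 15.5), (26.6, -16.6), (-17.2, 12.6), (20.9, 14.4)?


x range: [-17.2, 26.6]
y range: [-16.6, 15.5]
Bounding box: (-17.2,-16.6) to (26.6,15.5)

(-17.2,-16.6) to (26.6,15.5)


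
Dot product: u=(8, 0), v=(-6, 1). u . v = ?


u . v = u_x*v_x + u_y*v_y = 8*(-6) + 0*1
= (-48) + 0 = -48

-48


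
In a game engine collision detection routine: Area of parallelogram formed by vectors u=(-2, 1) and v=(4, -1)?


|u x v| = |(-2)*(-1) - 1*4|
= |2 - 4| = 2

2


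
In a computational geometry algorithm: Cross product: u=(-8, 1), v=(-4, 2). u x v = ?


u x v = u_x*v_y - u_y*v_x = (-8)*2 - 1*(-4)
= (-16) - (-4) = -12

-12


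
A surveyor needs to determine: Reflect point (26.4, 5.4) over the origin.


Reflection over origin: (x,y) -> (-x,-y)
(26.4, 5.4) -> (-26.4, -5.4)

(-26.4, -5.4)


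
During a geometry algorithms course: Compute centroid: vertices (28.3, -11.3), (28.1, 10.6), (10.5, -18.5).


Centroid = ((x_A+x_B+x_C)/3, (y_A+y_B+y_C)/3)
= ((28.3+28.1+10.5)/3, ((-11.3)+10.6+(-18.5))/3)
= (22.3, -6.4)

(22.3, -6.4)


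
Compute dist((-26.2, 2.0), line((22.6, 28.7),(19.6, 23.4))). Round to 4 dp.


|cross product| = 178.54
|line direction| = sqrt(37.09) = 6.0902
Distance = 178.54/sqrt(37.09) = 29.3162

29.3162


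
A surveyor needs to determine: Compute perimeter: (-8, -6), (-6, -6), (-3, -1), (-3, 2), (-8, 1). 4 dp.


Sides: (-8, -6)->(-6, -6): sqrt(4) = 2, (-6, -6)->(-3, -1): sqrt(34) = 5.830952, (-3, -1)->(-3, 2): sqrt(9) = 3, (-3, 2)->(-8, 1): sqrt(26) = 5.09902, (-8, 1)->(-8, -6): sqrt(49) = 7
Sum = 22.929972
Perimeter = 22.93

22.93


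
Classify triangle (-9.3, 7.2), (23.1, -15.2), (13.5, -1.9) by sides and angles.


Side lengths squared: AB^2=1551.52, BC^2=269.05, CA^2=602.65
Sorted: [269.05, 602.65, 1551.52]
By sides: Scalene, By angles: Obtuse

Scalene, Obtuse


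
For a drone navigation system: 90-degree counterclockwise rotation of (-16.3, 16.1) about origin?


90° CCW: (x,y) -> (-y, x)
(-16.3,16.1) -> (-16.1, -16.3)

(-16.1, -16.3)


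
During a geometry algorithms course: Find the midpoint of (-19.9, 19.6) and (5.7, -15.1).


M = (((-19.9)+5.7)/2, (19.6+(-15.1))/2)
= (-7.1, 2.25)

(-7.1, 2.25)


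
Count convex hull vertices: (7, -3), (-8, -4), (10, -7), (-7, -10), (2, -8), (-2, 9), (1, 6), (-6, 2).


Convex hull vertices (CCW): (-8, -4), (-7, -10), (10, -7), (1, 6), (-2, 9), (-6, 2)
Count = 6

6


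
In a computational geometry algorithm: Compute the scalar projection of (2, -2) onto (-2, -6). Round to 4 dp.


u.v = 8, |v| = sqrt(40) = 6.3246
Scalar projection = u.v / |v| = 8 / sqrt(40) = 1.2649

1.2649


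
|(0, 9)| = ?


|u| = sqrt(0^2 + 9^2) = sqrt(81) = 9

9


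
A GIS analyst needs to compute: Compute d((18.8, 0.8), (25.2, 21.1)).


dx=6.4, dy=20.3
d^2 = 6.4^2 + 20.3^2 = 453.05
d = sqrt(453.05) = 21.285

21.285


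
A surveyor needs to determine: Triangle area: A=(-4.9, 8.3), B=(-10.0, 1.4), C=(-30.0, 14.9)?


Area = |x_A(y_B-y_C) + x_B(y_C-y_A) + x_C(y_A-y_B)|/2
= |66.15 + (-66) + (-207)|/2
= 206.85/2 = 103.425

103.425


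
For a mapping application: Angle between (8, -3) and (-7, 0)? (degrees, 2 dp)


u.v = -56, |u| = sqrt(73) = 8.544, |v| = sqrt(49) = 7
cos(theta) = u.v/(|u||v|) = -56/sqrt(3577) = -0.936329
theta = acos(-0.936329) = 159.44 degrees

159.44 degrees


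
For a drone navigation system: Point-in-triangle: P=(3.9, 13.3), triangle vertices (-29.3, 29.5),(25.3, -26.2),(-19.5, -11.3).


Cross products: AB x AP = 964.72, BC x BP = -1450.74, CA x CP = -1195.8
All same sign? no

No, outside


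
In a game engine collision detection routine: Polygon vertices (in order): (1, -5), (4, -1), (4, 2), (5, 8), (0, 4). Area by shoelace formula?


Shoelace sum: (1*(-1) - 4*(-5)) + (4*2 - 4*(-1)) + (4*8 - 5*2) + (5*4 - 0*8) + (0*(-5) - 1*4)
= 69
Area = |69|/2 = 34.5

34.5


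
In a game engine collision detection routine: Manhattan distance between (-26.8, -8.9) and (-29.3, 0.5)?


|(-26.8)-(-29.3)| + |(-8.9)-0.5| = 2.5 + 9.4 = 11.9

11.9


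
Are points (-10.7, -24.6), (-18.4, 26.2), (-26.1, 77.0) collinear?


Cross product: ((-18.4)-(-10.7))*(77-(-24.6)) - (26.2-(-24.6))*((-26.1)-(-10.7))
= 0

Yes, collinear


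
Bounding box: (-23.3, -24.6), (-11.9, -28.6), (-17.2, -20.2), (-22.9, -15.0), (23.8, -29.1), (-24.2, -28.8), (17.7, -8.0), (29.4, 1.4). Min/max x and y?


x range: [-24.2, 29.4]
y range: [-29.1, 1.4]
Bounding box: (-24.2,-29.1) to (29.4,1.4)

(-24.2,-29.1) to (29.4,1.4)


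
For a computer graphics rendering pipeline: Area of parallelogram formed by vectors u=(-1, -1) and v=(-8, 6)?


|u x v| = |(-1)*6 - (-1)*(-8)|
= |(-6) - 8| = 14

14


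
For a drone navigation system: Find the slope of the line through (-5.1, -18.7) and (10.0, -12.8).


slope = (y2-y1)/(x2-x1) = ((-12.8)-(-18.7))/(10-(-5.1)) = 5.9/15.1 = 0.3907

0.3907


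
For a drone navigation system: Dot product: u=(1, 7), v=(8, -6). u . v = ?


u . v = u_x*v_x + u_y*v_y = 1*8 + 7*(-6)
= 8 + (-42) = -34

-34


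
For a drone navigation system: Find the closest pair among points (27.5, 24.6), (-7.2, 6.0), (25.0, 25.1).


d(P0,P1) = 39.3707, d(P0,P2) = 2.5495, d(P1,P2) = 37.4386
Closest: P0 and P2

Closest pair: (27.5, 24.6) and (25.0, 25.1), distance = 2.5495


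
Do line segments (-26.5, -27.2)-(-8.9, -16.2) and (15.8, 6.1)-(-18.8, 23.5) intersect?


Cross products: d1=1888.2, d2=1201.36, d3=120.78, d4=807.62
d1*d2 < 0 and d3*d4 < 0? no

No, they don't intersect


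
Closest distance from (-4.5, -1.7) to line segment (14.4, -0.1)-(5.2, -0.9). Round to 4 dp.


Project P onto AB: t = 1 (clamped to [0,1])
Closest point on segment: (5.2, -0.9)
Distance: 9.7329

9.7329


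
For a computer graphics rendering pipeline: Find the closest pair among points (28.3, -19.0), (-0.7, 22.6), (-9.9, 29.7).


d(P0,P1) = 50.7106, d(P0,P2) = 61.8945, d(P1,P2) = 11.6211
Closest: P1 and P2

Closest pair: (-0.7, 22.6) and (-9.9, 29.7), distance = 11.6211


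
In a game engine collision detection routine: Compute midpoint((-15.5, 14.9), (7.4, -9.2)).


M = (((-15.5)+7.4)/2, (14.9+(-9.2))/2)
= (-4.05, 2.85)

(-4.05, 2.85)


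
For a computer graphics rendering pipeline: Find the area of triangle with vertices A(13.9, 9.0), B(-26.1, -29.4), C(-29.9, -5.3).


Area = |x_A(y_B-y_C) + x_B(y_C-y_A) + x_C(y_A-y_B)|/2
= |(-334.99) + 373.23 + (-1148.16)|/2
= 1109.92/2 = 554.96

554.96


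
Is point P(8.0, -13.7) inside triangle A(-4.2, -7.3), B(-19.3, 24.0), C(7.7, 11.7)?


Cross products: AB x AP = -285.22, BC x BP = -682.11, CA x CP = 307.96
All same sign? no

No, outside


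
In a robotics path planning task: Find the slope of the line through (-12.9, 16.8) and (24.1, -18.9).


slope = (y2-y1)/(x2-x1) = ((-18.9)-16.8)/(24.1-(-12.9)) = (-35.7)/37 = -0.9649

-0.9649


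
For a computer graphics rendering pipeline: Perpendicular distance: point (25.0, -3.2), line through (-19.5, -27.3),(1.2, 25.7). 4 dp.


|cross product| = 1859.63
|line direction| = sqrt(3237.49) = 56.8989
Distance = 1859.63/sqrt(3237.49) = 32.683

32.683


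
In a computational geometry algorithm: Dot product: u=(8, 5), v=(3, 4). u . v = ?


u . v = u_x*v_x + u_y*v_y = 8*3 + 5*4
= 24 + 20 = 44

44


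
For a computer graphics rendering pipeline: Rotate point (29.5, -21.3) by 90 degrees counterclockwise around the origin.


90° CCW: (x,y) -> (-y, x)
(29.5,-21.3) -> (21.3, 29.5)

(21.3, 29.5)


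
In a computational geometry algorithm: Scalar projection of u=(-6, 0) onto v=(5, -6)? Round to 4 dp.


u.v = -30, |v| = sqrt(61) = 7.8102
Scalar projection = u.v / |v| = -30 / sqrt(61) = -3.8411

-3.8411


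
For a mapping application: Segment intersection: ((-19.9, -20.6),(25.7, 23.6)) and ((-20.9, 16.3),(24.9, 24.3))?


Cross products: d1=-1698.02, d2=-38.46, d3=1726.84, d4=67.28
d1*d2 < 0 and d3*d4 < 0? no

No, they don't intersect


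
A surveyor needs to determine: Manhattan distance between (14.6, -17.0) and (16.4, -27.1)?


|14.6-16.4| + |(-17)-(-27.1)| = 1.8 + 10.1 = 11.9

11.9


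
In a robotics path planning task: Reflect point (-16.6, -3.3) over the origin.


Reflection over origin: (x,y) -> (-x,-y)
(-16.6, -3.3) -> (16.6, 3.3)

(16.6, 3.3)


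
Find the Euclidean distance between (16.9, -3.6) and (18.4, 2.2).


dx=1.5, dy=5.8
d^2 = 1.5^2 + 5.8^2 = 35.89
d = sqrt(35.89) = 5.9908

5.9908


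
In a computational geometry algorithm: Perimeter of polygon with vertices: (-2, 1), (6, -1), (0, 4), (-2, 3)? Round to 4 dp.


Sides: (-2, 1)->(6, -1): sqrt(68) = 8.246211, (6, -1)->(0, 4): sqrt(61) = 7.81025, (0, 4)->(-2, 3): sqrt(5) = 2.236068, (-2, 3)->(-2, 1): sqrt(4) = 2
Sum = 20.292529
Perimeter = 20.2925

20.2925


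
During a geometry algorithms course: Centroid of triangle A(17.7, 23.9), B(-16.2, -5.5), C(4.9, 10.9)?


Centroid = ((x_A+x_B+x_C)/3, (y_A+y_B+y_C)/3)
= ((17.7+(-16.2)+4.9)/3, (23.9+(-5.5)+10.9)/3)
= (2.1333, 9.7667)

(2.1333, 9.7667)


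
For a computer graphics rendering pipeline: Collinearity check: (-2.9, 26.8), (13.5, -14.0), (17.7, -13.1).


Cross product: (13.5-(-2.9))*((-13.1)-26.8) - ((-14)-26.8)*(17.7-(-2.9))
= 186.12

No, not collinear


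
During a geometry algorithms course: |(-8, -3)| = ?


|u| = sqrt((-8)^2 + (-3)^2) = sqrt(73) = 8.544

8.544


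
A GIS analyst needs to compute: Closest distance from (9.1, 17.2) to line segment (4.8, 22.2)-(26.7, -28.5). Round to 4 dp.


Project P onto AB: t = 0.114 (clamped to [0,1])
Closest point on segment: (7.2963, 16.4209)
Distance: 1.9648

1.9648


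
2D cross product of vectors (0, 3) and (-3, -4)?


u x v = u_x*v_y - u_y*v_x = 0*(-4) - 3*(-3)
= 0 - (-9) = 9

9


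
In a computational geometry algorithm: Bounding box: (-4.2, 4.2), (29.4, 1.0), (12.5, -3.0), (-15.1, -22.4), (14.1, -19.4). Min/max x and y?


x range: [-15.1, 29.4]
y range: [-22.4, 4.2]
Bounding box: (-15.1,-22.4) to (29.4,4.2)

(-15.1,-22.4) to (29.4,4.2)


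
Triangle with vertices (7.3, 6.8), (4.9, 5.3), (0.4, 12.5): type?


Side lengths squared: AB^2=8.01, BC^2=72.09, CA^2=80.1
Sorted: [8.01, 72.09, 80.1]
By sides: Scalene, By angles: Right

Scalene, Right


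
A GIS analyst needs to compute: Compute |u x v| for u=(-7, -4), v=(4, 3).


|u x v| = |(-7)*3 - (-4)*4|
= |(-21) - (-16)| = 5

5


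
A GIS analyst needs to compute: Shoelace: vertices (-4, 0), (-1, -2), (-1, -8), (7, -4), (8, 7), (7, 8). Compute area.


Shoelace sum: ((-4)*(-2) - (-1)*0) + ((-1)*(-8) - (-1)*(-2)) + ((-1)*(-4) - 7*(-8)) + (7*7 - 8*(-4)) + (8*8 - 7*7) + (7*0 - (-4)*8)
= 202
Area = |202|/2 = 101

101


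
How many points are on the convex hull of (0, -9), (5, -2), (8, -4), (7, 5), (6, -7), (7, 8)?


Convex hull vertices (CCW): (0, -9), (6, -7), (8, -4), (7, 8)
Count = 4

4


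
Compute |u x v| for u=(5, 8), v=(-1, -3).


|u x v| = |5*(-3) - 8*(-1)|
= |(-15) - (-8)| = 7

7


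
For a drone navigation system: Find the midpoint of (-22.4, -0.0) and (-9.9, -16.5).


M = (((-22.4)+(-9.9))/2, (0+(-16.5))/2)
= (-16.15, -8.25)

(-16.15, -8.25)


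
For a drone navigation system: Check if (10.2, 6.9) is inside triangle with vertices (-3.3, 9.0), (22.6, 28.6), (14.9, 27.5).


Cross products: AB x AP = -318.99, BC x BP = 153.45, CA x CP = 287.97
All same sign? no

No, outside


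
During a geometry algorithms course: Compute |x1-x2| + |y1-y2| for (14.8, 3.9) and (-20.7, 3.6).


|14.8-(-20.7)| + |3.9-3.6| = 35.5 + 0.3 = 35.8

35.8


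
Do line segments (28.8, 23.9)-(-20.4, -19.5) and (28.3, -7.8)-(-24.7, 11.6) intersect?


Cross products: d1=-1689.8, d2=1564.88, d3=1537.94, d4=-1716.74
d1*d2 < 0 and d3*d4 < 0? yes

Yes, they intersect


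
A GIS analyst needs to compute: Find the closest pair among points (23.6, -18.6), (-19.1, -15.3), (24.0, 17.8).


d(P0,P1) = 42.8273, d(P0,P2) = 36.4022, d(P1,P2) = 54.3435
Closest: P0 and P2

Closest pair: (23.6, -18.6) and (24.0, 17.8), distance = 36.4022


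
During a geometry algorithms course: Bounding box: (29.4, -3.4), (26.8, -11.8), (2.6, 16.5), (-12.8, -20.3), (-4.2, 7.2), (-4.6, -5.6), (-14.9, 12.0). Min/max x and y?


x range: [-14.9, 29.4]
y range: [-20.3, 16.5]
Bounding box: (-14.9,-20.3) to (29.4,16.5)

(-14.9,-20.3) to (29.4,16.5)


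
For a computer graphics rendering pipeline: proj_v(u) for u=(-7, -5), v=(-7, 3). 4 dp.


u.v = 34, |v| = sqrt(58) = 7.6158
Scalar projection = u.v / |v| = 34 / sqrt(58) = 4.4644

4.4644


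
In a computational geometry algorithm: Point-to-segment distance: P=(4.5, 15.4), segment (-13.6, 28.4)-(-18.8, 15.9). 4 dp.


Project P onto AB: t = 0.3731 (clamped to [0,1])
Closest point on segment: (-15.54, 23.7366)
Distance: 21.7048

21.7048


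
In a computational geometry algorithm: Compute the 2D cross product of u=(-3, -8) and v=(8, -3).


u x v = u_x*v_y - u_y*v_x = (-3)*(-3) - (-8)*8
= 9 - (-64) = 73

73


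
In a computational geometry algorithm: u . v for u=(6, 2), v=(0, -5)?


u . v = u_x*v_x + u_y*v_y = 6*0 + 2*(-5)
= 0 + (-10) = -10

-10


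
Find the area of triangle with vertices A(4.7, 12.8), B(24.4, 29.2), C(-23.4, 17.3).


Area = |x_A(y_B-y_C) + x_B(y_C-y_A) + x_C(y_A-y_B)|/2
= |55.93 + 109.8 + 383.76|/2
= 549.49/2 = 274.745

274.745


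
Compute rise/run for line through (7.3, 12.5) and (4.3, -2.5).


slope = (y2-y1)/(x2-x1) = ((-2.5)-12.5)/(4.3-7.3) = (-15)/(-3) = 5

5


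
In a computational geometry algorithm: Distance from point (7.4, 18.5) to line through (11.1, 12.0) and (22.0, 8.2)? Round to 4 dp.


|cross product| = 56.79
|line direction| = sqrt(133.25) = 11.5434
Distance = 56.79/sqrt(133.25) = 4.9197

4.9197


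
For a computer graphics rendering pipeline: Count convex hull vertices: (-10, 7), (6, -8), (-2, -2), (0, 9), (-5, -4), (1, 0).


Convex hull vertices (CCW): (-10, 7), (-5, -4), (6, -8), (0, 9)
Count = 4

4


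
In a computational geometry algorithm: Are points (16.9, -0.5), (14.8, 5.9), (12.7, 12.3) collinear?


Cross product: (14.8-16.9)*(12.3-(-0.5)) - (5.9-(-0.5))*(12.7-16.9)
= 0

Yes, collinear


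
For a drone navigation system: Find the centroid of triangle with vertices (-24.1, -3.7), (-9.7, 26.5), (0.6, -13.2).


Centroid = ((x_A+x_B+x_C)/3, (y_A+y_B+y_C)/3)
= (((-24.1)+(-9.7)+0.6)/3, ((-3.7)+26.5+(-13.2))/3)
= (-11.0667, 3.2)

(-11.0667, 3.2)


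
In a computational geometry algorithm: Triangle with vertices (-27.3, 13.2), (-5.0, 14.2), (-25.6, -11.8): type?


Side lengths squared: AB^2=498.29, BC^2=1100.36, CA^2=627.89
Sorted: [498.29, 627.89, 1100.36]
By sides: Scalene, By angles: Acute

Scalene, Acute


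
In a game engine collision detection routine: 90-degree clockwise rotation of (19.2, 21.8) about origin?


90° CW: (x,y) -> (y, -x)
(19.2,21.8) -> (21.8, -19.2)

(21.8, -19.2)


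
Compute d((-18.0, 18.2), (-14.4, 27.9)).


dx=3.6, dy=9.7
d^2 = 3.6^2 + 9.7^2 = 107.05
d = sqrt(107.05) = 10.3465

10.3465


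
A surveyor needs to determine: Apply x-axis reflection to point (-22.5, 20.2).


Reflection over x-axis: (x,y) -> (x,-y)
(-22.5, 20.2) -> (-22.5, -20.2)

(-22.5, -20.2)


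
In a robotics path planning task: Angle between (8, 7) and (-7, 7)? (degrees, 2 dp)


u.v = -7, |u| = sqrt(113) = 10.6301, |v| = sqrt(98) = 9.8995
cos(theta) = u.v/(|u||v|) = -7/sqrt(11074) = -0.066519
theta = acos(-0.066519) = 93.81 degrees

93.81 degrees


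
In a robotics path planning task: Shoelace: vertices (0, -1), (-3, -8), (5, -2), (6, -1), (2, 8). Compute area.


Shoelace sum: (0*(-8) - (-3)*(-1)) + ((-3)*(-2) - 5*(-8)) + (5*(-1) - 6*(-2)) + (6*8 - 2*(-1)) + (2*(-1) - 0*8)
= 98
Area = |98|/2 = 49

49


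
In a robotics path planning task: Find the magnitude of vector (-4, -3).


|u| = sqrt((-4)^2 + (-3)^2) = sqrt(25) = 5

5


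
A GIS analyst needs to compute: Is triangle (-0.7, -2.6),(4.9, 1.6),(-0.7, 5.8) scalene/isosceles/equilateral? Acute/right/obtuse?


Side lengths squared: AB^2=49, BC^2=49, CA^2=70.56
Sorted: [49, 49, 70.56]
By sides: Isosceles, By angles: Acute

Isosceles, Acute


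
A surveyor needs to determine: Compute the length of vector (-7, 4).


|u| = sqrt((-7)^2 + 4^2) = sqrt(65) = 8.0623

8.0623


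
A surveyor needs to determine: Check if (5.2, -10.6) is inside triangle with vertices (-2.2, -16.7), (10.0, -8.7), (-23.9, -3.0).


Cross products: AB x AP = 15.22, BC x BP = 91.77, CA x CP = 233.75
All same sign? yes

Yes, inside


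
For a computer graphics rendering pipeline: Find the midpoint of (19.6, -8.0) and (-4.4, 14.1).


M = ((19.6+(-4.4))/2, ((-8)+14.1)/2)
= (7.6, 3.05)

(7.6, 3.05)


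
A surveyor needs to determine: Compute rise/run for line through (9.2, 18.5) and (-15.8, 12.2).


slope = (y2-y1)/(x2-x1) = (12.2-18.5)/((-15.8)-9.2) = (-6.3)/(-25) = 0.252

0.252


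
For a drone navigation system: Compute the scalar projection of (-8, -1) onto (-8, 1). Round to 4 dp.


u.v = 63, |v| = sqrt(65) = 8.0623
Scalar projection = u.v / |v| = 63 / sqrt(65) = 7.8142

7.8142


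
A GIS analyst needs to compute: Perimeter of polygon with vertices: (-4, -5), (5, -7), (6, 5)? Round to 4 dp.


Sides: (-4, -5)->(5, -7): sqrt(85) = 9.219544, (5, -7)->(6, 5): sqrt(145) = 12.041595, (6, 5)->(-4, -5): sqrt(200) = 14.142136
Sum = 35.403275
Perimeter = 35.4033

35.4033


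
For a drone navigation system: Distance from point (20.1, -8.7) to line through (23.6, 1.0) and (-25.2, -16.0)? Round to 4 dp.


|cross product| = 413.86
|line direction| = sqrt(2670.44) = 51.6763
Distance = 413.86/sqrt(2670.44) = 8.0087

8.0087


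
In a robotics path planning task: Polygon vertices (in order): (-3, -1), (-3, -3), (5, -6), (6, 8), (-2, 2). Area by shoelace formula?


Shoelace sum: ((-3)*(-3) - (-3)*(-1)) + ((-3)*(-6) - 5*(-3)) + (5*8 - 6*(-6)) + (6*2 - (-2)*8) + ((-2)*(-1) - (-3)*2)
= 151
Area = |151|/2 = 75.5

75.5


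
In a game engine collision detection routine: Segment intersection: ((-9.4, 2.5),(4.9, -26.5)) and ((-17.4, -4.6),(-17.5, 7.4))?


Cross products: d1=-96.71, d2=-265.41, d3=-333.53, d4=-164.83
d1*d2 < 0 and d3*d4 < 0? no

No, they don't intersect


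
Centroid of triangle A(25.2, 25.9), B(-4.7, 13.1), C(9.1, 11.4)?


Centroid = ((x_A+x_B+x_C)/3, (y_A+y_B+y_C)/3)
= ((25.2+(-4.7)+9.1)/3, (25.9+13.1+11.4)/3)
= (9.8667, 16.8)

(9.8667, 16.8)


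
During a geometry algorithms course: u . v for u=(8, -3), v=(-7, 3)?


u . v = u_x*v_x + u_y*v_y = 8*(-7) + (-3)*3
= (-56) + (-9) = -65

-65


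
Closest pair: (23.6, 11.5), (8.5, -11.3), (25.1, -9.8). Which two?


d(P0,P1) = 27.3468, d(P0,P2) = 21.3528, d(P1,P2) = 16.6676
Closest: P1 and P2

Closest pair: (8.5, -11.3) and (25.1, -9.8), distance = 16.6676


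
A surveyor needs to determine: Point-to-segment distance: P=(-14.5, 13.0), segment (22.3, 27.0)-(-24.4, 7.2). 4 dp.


Project P onto AB: t = 0.7757 (clamped to [0,1])
Closest point on segment: (-13.9241, 11.6416)
Distance: 1.4754

1.4754


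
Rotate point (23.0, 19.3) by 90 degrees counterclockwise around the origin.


90° CCW: (x,y) -> (-y, x)
(23,19.3) -> (-19.3, 23)

(-19.3, 23)


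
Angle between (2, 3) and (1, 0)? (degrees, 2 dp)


u.v = 2, |u| = sqrt(13) = 3.6056, |v| = sqrt(1) = 1
cos(theta) = u.v/(|u||v|) = 2/sqrt(13) = 0.5547
theta = acos(0.5547) = 56.31 degrees

56.31 degrees


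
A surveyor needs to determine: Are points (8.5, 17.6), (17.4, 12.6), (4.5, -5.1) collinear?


Cross product: (17.4-8.5)*((-5.1)-17.6) - (12.6-17.6)*(4.5-8.5)
= -222.03

No, not collinear


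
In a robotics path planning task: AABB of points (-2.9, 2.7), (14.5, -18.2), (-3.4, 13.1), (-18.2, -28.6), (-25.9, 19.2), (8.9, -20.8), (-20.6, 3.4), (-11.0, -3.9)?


x range: [-25.9, 14.5]
y range: [-28.6, 19.2]
Bounding box: (-25.9,-28.6) to (14.5,19.2)

(-25.9,-28.6) to (14.5,19.2)


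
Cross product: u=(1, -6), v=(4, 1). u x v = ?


u x v = u_x*v_y - u_y*v_x = 1*1 - (-6)*4
= 1 - (-24) = 25

25


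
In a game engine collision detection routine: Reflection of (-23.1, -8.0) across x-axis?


Reflection over x-axis: (x,y) -> (x,-y)
(-23.1, -8) -> (-23.1, 8)

(-23.1, 8)


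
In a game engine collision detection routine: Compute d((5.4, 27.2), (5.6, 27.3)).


dx=0.2, dy=0.1
d^2 = 0.2^2 + 0.1^2 = 0.05
d = sqrt(0.05) = 0.2236

0.2236


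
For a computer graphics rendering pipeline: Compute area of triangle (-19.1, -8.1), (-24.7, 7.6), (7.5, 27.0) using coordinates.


Area = |x_A(y_B-y_C) + x_B(y_C-y_A) + x_C(y_A-y_B)|/2
= |370.54 + (-866.97) + (-117.75)|/2
= 614.18/2 = 307.09

307.09


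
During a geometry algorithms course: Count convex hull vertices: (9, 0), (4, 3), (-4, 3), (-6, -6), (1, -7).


Convex hull vertices (CCW): (-6, -6), (1, -7), (9, 0), (4, 3), (-4, 3)
Count = 5

5


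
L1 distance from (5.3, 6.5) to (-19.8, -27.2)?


|5.3-(-19.8)| + |6.5-(-27.2)| = 25.1 + 33.7 = 58.8

58.8


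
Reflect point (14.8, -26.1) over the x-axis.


Reflection over x-axis: (x,y) -> (x,-y)
(14.8, -26.1) -> (14.8, 26.1)

(14.8, 26.1)


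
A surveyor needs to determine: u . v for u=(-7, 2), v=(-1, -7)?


u . v = u_x*v_x + u_y*v_y = (-7)*(-1) + 2*(-7)
= 7 + (-14) = -7

-7


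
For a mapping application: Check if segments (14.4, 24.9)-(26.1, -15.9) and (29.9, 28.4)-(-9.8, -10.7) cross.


Cross products: d1=-467.1, d2=1610.13, d3=673.35, d4=-1403.88
d1*d2 < 0 and d3*d4 < 0? yes

Yes, they intersect


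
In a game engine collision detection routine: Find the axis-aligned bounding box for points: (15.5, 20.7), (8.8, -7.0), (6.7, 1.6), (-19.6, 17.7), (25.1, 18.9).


x range: [-19.6, 25.1]
y range: [-7, 20.7]
Bounding box: (-19.6,-7) to (25.1,20.7)

(-19.6,-7) to (25.1,20.7)


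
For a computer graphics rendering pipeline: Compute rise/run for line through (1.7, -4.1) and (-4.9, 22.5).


slope = (y2-y1)/(x2-x1) = (22.5-(-4.1))/((-4.9)-1.7) = 26.6/(-6.6) = -4.0303

-4.0303


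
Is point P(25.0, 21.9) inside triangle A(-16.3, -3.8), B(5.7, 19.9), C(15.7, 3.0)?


Cross products: AB x AP = -413.41, BC x BP = 346.17, CA x CP = -541.56
All same sign? no

No, outside


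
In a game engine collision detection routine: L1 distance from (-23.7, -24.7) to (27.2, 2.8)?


|(-23.7)-27.2| + |(-24.7)-2.8| = 50.9 + 27.5 = 78.4

78.4


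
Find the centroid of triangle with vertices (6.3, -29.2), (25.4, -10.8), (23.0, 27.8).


Centroid = ((x_A+x_B+x_C)/3, (y_A+y_B+y_C)/3)
= ((6.3+25.4+23)/3, ((-29.2)+(-10.8)+27.8)/3)
= (18.2333, -4.0667)

(18.2333, -4.0667)


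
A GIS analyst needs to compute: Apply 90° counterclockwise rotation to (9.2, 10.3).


90° CCW: (x,y) -> (-y, x)
(9.2,10.3) -> (-10.3, 9.2)

(-10.3, 9.2)


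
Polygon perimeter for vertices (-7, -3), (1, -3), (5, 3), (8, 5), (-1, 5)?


Sides: (-7, -3)->(1, -3): sqrt(64) = 8, (1, -3)->(5, 3): sqrt(52) = 7.211103, (5, 3)->(8, 5): sqrt(13) = 3.605551, (8, 5)->(-1, 5): sqrt(81) = 9, (-1, 5)->(-7, -3): sqrt(100) = 10
Sum = 37.816654
Perimeter = 37.8167

37.8167


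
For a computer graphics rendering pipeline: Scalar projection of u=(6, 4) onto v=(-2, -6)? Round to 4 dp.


u.v = -36, |v| = sqrt(40) = 6.3246
Scalar projection = u.v / |v| = -36 / sqrt(40) = -5.6921

-5.6921


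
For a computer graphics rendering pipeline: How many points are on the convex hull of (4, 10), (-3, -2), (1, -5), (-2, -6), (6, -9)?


Convex hull vertices (CCW): (-3, -2), (-2, -6), (6, -9), (4, 10)
Count = 4

4


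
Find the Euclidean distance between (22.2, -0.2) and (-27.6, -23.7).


dx=-49.8, dy=-23.5
d^2 = (-49.8)^2 + (-23.5)^2 = 3032.29
d = sqrt(3032.29) = 55.0662

55.0662


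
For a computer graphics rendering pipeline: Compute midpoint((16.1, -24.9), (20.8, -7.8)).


M = ((16.1+20.8)/2, ((-24.9)+(-7.8))/2)
= (18.45, -16.35)

(18.45, -16.35)


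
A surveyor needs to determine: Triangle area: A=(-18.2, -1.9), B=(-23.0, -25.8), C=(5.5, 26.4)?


Area = |x_A(y_B-y_C) + x_B(y_C-y_A) + x_C(y_A-y_B)|/2
= |950.04 + (-650.9) + 131.45|/2
= 430.59/2 = 215.295

215.295


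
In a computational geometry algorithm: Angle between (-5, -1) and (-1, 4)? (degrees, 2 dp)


u.v = 1, |u| = sqrt(26) = 5.099, |v| = sqrt(17) = 4.1231
cos(theta) = u.v/(|u||v|) = 1/sqrt(442) = 0.047565
theta = acos(0.047565) = 87.27 degrees

87.27 degrees


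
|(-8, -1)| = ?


|u| = sqrt((-8)^2 + (-1)^2) = sqrt(65) = 8.0623

8.0623


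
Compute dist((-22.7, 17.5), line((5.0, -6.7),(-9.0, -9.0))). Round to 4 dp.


|cross product| = 402.51
|line direction| = sqrt(201.29) = 14.1877
Distance = 402.51/sqrt(201.29) = 28.3704

28.3704


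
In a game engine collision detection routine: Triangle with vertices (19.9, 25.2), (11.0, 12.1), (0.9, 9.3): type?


Side lengths squared: AB^2=250.82, BC^2=109.85, CA^2=613.81
Sorted: [109.85, 250.82, 613.81]
By sides: Scalene, By angles: Obtuse

Scalene, Obtuse


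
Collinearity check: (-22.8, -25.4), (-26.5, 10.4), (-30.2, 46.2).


Cross product: ((-26.5)-(-22.8))*(46.2-(-25.4)) - (10.4-(-25.4))*((-30.2)-(-22.8))
= 0

Yes, collinear


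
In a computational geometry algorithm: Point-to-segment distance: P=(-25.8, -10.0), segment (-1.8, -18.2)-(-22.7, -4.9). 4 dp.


Project P onto AB: t = 0.995 (clamped to [0,1])
Closest point on segment: (-22.5965, -4.9659)
Distance: 5.967

5.967


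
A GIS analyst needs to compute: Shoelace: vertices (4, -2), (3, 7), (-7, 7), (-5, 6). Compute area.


Shoelace sum: (4*7 - 3*(-2)) + (3*7 - (-7)*7) + ((-7)*6 - (-5)*7) + ((-5)*(-2) - 4*6)
= 83
Area = |83|/2 = 41.5

41.5


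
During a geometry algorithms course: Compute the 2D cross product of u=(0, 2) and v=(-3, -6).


u x v = u_x*v_y - u_y*v_x = 0*(-6) - 2*(-3)
= 0 - (-6) = 6

6


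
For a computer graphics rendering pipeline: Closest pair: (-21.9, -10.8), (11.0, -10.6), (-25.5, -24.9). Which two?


d(P0,P1) = 32.9006, d(P0,P2) = 14.5523, d(P1,P2) = 39.2013
Closest: P0 and P2

Closest pair: (-21.9, -10.8) and (-25.5, -24.9), distance = 14.5523


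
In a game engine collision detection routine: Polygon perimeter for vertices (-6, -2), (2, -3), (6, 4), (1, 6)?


Sides: (-6, -2)->(2, -3): sqrt(65) = 8.062258, (2, -3)->(6, 4): sqrt(65) = 8.062258, (6, 4)->(1, 6): sqrt(29) = 5.385165, (1, 6)->(-6, -2): sqrt(113) = 10.630146
Sum = 32.139827
Perimeter = 32.1398

32.1398


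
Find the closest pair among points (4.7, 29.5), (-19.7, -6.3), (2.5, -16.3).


d(P0,P1) = 43.3244, d(P0,P2) = 45.8528, d(P1,P2) = 24.3483
Closest: P1 and P2

Closest pair: (-19.7, -6.3) and (2.5, -16.3), distance = 24.3483


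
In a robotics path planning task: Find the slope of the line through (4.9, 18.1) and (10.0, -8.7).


slope = (y2-y1)/(x2-x1) = ((-8.7)-18.1)/(10-4.9) = (-26.8)/5.1 = -5.2549

-5.2549


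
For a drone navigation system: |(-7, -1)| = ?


|u| = sqrt((-7)^2 + (-1)^2) = sqrt(50) = 7.0711

7.0711


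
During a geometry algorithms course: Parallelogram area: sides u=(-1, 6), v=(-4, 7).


|u x v| = |(-1)*7 - 6*(-4)|
= |(-7) - (-24)| = 17

17


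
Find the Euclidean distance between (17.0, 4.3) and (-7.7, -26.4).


dx=-24.7, dy=-30.7
d^2 = (-24.7)^2 + (-30.7)^2 = 1552.58
d = sqrt(1552.58) = 39.4028

39.4028


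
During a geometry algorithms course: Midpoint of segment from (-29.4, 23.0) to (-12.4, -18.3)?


M = (((-29.4)+(-12.4))/2, (23+(-18.3))/2)
= (-20.9, 2.35)

(-20.9, 2.35)


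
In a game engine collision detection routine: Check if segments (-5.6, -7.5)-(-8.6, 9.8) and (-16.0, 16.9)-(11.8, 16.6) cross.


Cross products: d1=-675.2, d2=-195.16, d3=106.72, d4=-373.32
d1*d2 < 0 and d3*d4 < 0? no

No, they don't intersect


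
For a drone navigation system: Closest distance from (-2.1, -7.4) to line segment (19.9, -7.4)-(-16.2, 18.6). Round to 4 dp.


Project P onto AB: t = 0.4013 (clamped to [0,1])
Closest point on segment: (5.4141, 3.0331)
Distance: 12.8573

12.8573


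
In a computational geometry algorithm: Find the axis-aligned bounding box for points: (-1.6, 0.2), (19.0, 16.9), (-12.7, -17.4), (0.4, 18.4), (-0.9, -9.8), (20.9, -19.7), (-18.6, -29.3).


x range: [-18.6, 20.9]
y range: [-29.3, 18.4]
Bounding box: (-18.6,-29.3) to (20.9,18.4)

(-18.6,-29.3) to (20.9,18.4)


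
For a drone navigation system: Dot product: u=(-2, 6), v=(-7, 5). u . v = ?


u . v = u_x*v_x + u_y*v_y = (-2)*(-7) + 6*5
= 14 + 30 = 44

44


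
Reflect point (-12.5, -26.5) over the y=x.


Reflection over y=x: (x,y) -> (y,x)
(-12.5, -26.5) -> (-26.5, -12.5)

(-26.5, -12.5)


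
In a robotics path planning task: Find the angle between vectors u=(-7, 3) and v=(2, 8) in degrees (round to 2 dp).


u.v = 10, |u| = sqrt(58) = 7.6158, |v| = sqrt(68) = 8.2462
cos(theta) = u.v/(|u||v|) = 10/sqrt(3944) = 0.159232
theta = acos(0.159232) = 80.84 degrees

80.84 degrees


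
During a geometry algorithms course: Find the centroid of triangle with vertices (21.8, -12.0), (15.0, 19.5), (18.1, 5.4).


Centroid = ((x_A+x_B+x_C)/3, (y_A+y_B+y_C)/3)
= ((21.8+15+18.1)/3, ((-12)+19.5+5.4)/3)
= (18.3, 4.3)

(18.3, 4.3)


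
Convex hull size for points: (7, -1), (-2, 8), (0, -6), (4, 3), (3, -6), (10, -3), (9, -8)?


Convex hull vertices (CCW): (-2, 8), (0, -6), (9, -8), (10, -3), (4, 3)
Count = 5

5


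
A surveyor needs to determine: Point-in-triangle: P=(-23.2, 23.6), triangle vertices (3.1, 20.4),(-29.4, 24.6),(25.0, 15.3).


Cross products: AB x AP = 6.46, BC x BP = 3.26, CA x CP = 64.05
All same sign? yes

Yes, inside


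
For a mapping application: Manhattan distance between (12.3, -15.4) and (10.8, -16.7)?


|12.3-10.8| + |(-15.4)-(-16.7)| = 1.5 + 1.3 = 2.8

2.8


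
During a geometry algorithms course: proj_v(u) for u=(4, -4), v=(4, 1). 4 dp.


u.v = 12, |v| = sqrt(17) = 4.1231
Scalar projection = u.v / |v| = 12 / sqrt(17) = 2.9104

2.9104


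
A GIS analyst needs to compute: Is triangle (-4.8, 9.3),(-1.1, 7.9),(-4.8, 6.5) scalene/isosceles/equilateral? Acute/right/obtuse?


Side lengths squared: AB^2=15.65, BC^2=15.65, CA^2=7.84
Sorted: [7.84, 15.65, 15.65]
By sides: Isosceles, By angles: Acute

Isosceles, Acute


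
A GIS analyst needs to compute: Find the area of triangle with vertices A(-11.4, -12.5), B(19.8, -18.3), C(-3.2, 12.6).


Area = |x_A(y_B-y_C) + x_B(y_C-y_A) + x_C(y_A-y_B)|/2
= |352.26 + 496.98 + (-18.56)|/2
= 830.68/2 = 415.34

415.34


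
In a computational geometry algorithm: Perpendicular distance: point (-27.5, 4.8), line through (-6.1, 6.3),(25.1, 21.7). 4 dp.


|cross product| = 282.76
|line direction| = sqrt(1210.6) = 34.7937
Distance = 282.76/sqrt(1210.6) = 8.1268

8.1268


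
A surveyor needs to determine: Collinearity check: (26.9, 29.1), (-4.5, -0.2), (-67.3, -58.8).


Cross product: ((-4.5)-26.9)*((-58.8)-29.1) - ((-0.2)-29.1)*((-67.3)-26.9)
= 0

Yes, collinear


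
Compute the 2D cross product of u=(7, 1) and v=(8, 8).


u x v = u_x*v_y - u_y*v_x = 7*8 - 1*8
= 56 - 8 = 48

48


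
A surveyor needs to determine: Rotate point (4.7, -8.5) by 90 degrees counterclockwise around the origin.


90° CCW: (x,y) -> (-y, x)
(4.7,-8.5) -> (8.5, 4.7)

(8.5, 4.7)


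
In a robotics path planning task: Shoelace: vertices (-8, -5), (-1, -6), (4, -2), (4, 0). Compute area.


Shoelace sum: ((-8)*(-6) - (-1)*(-5)) + ((-1)*(-2) - 4*(-6)) + (4*0 - 4*(-2)) + (4*(-5) - (-8)*0)
= 57
Area = |57|/2 = 28.5

28.5


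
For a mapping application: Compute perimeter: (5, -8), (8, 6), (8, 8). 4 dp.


Sides: (5, -8)->(8, 6): sqrt(205) = 14.317821, (8, 6)->(8, 8): sqrt(4) = 2, (8, 8)->(5, -8): sqrt(265) = 16.278821
Sum = 32.596642
Perimeter = 32.5966

32.5966


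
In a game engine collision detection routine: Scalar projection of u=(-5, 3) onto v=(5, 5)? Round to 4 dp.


u.v = -10, |v| = sqrt(50) = 7.0711
Scalar projection = u.v / |v| = -10 / sqrt(50) = -1.4142

-1.4142


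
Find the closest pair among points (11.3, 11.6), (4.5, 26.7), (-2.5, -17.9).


d(P0,P1) = 16.5605, d(P0,P2) = 32.5682, d(P1,P2) = 45.146
Closest: P0 and P1

Closest pair: (11.3, 11.6) and (4.5, 26.7), distance = 16.5605


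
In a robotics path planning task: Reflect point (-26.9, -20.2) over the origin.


Reflection over origin: (x,y) -> (-x,-y)
(-26.9, -20.2) -> (26.9, 20.2)

(26.9, 20.2)


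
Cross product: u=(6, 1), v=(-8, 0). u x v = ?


u x v = u_x*v_y - u_y*v_x = 6*0 - 1*(-8)
= 0 - (-8) = 8

8


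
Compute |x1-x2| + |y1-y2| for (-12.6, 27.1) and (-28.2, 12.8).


|(-12.6)-(-28.2)| + |27.1-12.8| = 15.6 + 14.3 = 29.9

29.9


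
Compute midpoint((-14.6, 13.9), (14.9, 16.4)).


M = (((-14.6)+14.9)/2, (13.9+16.4)/2)
= (0.15, 15.15)

(0.15, 15.15)


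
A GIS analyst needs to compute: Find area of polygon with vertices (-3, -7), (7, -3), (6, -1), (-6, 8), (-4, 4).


Shoelace sum: ((-3)*(-3) - 7*(-7)) + (7*(-1) - 6*(-3)) + (6*8 - (-6)*(-1)) + ((-6)*4 - (-4)*8) + ((-4)*(-7) - (-3)*4)
= 159
Area = |159|/2 = 79.5

79.5


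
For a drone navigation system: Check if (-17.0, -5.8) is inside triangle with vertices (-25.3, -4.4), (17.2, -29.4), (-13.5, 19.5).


Cross products: AB x AP = 148, BC x BP = 947.86, CA x CP = 214.89
All same sign? yes

Yes, inside


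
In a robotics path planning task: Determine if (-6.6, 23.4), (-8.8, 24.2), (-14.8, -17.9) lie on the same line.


Cross product: ((-8.8)-(-6.6))*((-17.9)-23.4) - (24.2-23.4)*((-14.8)-(-6.6))
= 97.42

No, not collinear


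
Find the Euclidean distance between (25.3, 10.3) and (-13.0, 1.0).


dx=-38.3, dy=-9.3
d^2 = (-38.3)^2 + (-9.3)^2 = 1553.38
d = sqrt(1553.38) = 39.4129

39.4129


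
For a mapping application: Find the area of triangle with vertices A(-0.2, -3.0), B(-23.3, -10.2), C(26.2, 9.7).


Area = |x_A(y_B-y_C) + x_B(y_C-y_A) + x_C(y_A-y_B)|/2
= |3.98 + (-295.91) + 188.64|/2
= 103.29/2 = 51.645

51.645


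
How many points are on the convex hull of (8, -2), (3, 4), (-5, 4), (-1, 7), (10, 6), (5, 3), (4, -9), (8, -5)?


Convex hull vertices (CCW): (-5, 4), (4, -9), (8, -5), (10, 6), (-1, 7)
Count = 5

5


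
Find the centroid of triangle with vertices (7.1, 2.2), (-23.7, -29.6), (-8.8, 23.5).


Centroid = ((x_A+x_B+x_C)/3, (y_A+y_B+y_C)/3)
= ((7.1+(-23.7)+(-8.8))/3, (2.2+(-29.6)+23.5)/3)
= (-8.4667, -1.3)

(-8.4667, -1.3)


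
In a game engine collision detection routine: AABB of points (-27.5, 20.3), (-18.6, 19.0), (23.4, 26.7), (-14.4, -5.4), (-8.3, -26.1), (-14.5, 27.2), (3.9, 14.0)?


x range: [-27.5, 23.4]
y range: [-26.1, 27.2]
Bounding box: (-27.5,-26.1) to (23.4,27.2)

(-27.5,-26.1) to (23.4,27.2)


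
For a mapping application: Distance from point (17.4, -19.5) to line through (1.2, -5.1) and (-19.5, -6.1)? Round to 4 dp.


|cross product| = 314.28
|line direction| = sqrt(429.49) = 20.7241
Distance = 314.28/sqrt(429.49) = 15.1649

15.1649


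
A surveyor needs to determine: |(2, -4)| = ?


|u| = sqrt(2^2 + (-4)^2) = sqrt(20) = 4.4721

4.4721


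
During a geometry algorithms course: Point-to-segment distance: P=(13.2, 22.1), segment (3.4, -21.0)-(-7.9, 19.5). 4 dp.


Project P onto AB: t = 0.9247 (clamped to [0,1])
Closest point on segment: (-7.0491, 16.4503)
Distance: 21.0225

21.0225


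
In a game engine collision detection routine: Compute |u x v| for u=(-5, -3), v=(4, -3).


|u x v| = |(-5)*(-3) - (-3)*4|
= |15 - (-12)| = 27

27


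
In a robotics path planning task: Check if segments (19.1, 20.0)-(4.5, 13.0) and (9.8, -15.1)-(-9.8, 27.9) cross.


Cross products: d1=-1087.86, d2=-322.86, d3=447.36, d4=-317.64
d1*d2 < 0 and d3*d4 < 0? no

No, they don't intersect


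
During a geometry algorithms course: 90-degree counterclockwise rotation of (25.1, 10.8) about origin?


90° CCW: (x,y) -> (-y, x)
(25.1,10.8) -> (-10.8, 25.1)

(-10.8, 25.1)


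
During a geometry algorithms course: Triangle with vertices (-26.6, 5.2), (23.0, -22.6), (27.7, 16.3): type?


Side lengths squared: AB^2=3233, BC^2=1535.3, CA^2=3071.7
Sorted: [1535.3, 3071.7, 3233]
By sides: Scalene, By angles: Acute

Scalene, Acute


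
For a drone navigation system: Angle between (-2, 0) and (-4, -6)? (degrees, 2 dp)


u.v = 8, |u| = sqrt(4) = 2, |v| = sqrt(52) = 7.2111
cos(theta) = u.v/(|u||v|) = 8/sqrt(208) = 0.5547
theta = acos(0.5547) = 56.31 degrees

56.31 degrees


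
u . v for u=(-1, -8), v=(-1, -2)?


u . v = u_x*v_x + u_y*v_y = (-1)*(-1) + (-8)*(-2)
= 1 + 16 = 17

17


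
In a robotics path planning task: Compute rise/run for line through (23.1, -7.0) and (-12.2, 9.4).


slope = (y2-y1)/(x2-x1) = (9.4-(-7))/((-12.2)-23.1) = 16.4/(-35.3) = -0.4646

-0.4646


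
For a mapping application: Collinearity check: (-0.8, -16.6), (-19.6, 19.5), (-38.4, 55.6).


Cross product: ((-19.6)-(-0.8))*(55.6-(-16.6)) - (19.5-(-16.6))*((-38.4)-(-0.8))
= 0

Yes, collinear


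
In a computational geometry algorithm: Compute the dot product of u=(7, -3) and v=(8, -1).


u . v = u_x*v_x + u_y*v_y = 7*8 + (-3)*(-1)
= 56 + 3 = 59

59


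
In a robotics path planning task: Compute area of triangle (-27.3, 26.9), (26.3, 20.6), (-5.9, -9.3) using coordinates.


Area = |x_A(y_B-y_C) + x_B(y_C-y_A) + x_C(y_A-y_B)|/2
= |(-816.27) + (-952.06) + (-37.17)|/2
= 1805.5/2 = 902.75

902.75


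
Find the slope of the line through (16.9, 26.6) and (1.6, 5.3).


slope = (y2-y1)/(x2-x1) = (5.3-26.6)/(1.6-16.9) = (-21.3)/(-15.3) = 1.3922

1.3922


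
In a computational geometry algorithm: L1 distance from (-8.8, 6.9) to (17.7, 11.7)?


|(-8.8)-17.7| + |6.9-11.7| = 26.5 + 4.8 = 31.3

31.3


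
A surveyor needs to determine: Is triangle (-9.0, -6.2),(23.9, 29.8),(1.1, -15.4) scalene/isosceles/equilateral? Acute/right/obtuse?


Side lengths squared: AB^2=2378.41, BC^2=2562.88, CA^2=186.65
Sorted: [186.65, 2378.41, 2562.88]
By sides: Scalene, By angles: Acute

Scalene, Acute


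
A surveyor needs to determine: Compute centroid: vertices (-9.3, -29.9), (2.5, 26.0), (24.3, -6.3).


Centroid = ((x_A+x_B+x_C)/3, (y_A+y_B+y_C)/3)
= (((-9.3)+2.5+24.3)/3, ((-29.9)+26+(-6.3))/3)
= (5.8333, -3.4)

(5.8333, -3.4)


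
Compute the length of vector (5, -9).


|u| = sqrt(5^2 + (-9)^2) = sqrt(106) = 10.2956

10.2956


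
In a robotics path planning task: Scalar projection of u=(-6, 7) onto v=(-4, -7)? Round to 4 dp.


u.v = -25, |v| = sqrt(65) = 8.0623
Scalar projection = u.v / |v| = -25 / sqrt(65) = -3.1009

-3.1009


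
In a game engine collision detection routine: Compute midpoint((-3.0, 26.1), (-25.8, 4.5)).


M = (((-3)+(-25.8))/2, (26.1+4.5)/2)
= (-14.4, 15.3)

(-14.4, 15.3)


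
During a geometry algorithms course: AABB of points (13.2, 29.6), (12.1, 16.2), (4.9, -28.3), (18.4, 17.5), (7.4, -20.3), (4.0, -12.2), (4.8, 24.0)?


x range: [4, 18.4]
y range: [-28.3, 29.6]
Bounding box: (4,-28.3) to (18.4,29.6)

(4,-28.3) to (18.4,29.6)


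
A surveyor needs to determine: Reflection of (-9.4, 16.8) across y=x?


Reflection over y=x: (x,y) -> (y,x)
(-9.4, 16.8) -> (16.8, -9.4)

(16.8, -9.4)


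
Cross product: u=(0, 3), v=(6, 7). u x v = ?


u x v = u_x*v_y - u_y*v_x = 0*7 - 3*6
= 0 - 18 = -18

-18


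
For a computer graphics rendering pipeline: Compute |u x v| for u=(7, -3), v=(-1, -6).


|u x v| = |7*(-6) - (-3)*(-1)|
= |(-42) - 3| = 45

45
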